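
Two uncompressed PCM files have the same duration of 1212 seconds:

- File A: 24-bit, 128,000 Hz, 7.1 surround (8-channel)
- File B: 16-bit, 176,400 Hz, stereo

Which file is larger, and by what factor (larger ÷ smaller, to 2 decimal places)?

File A, by a factor of 4.35

File A: 128,000 × 3 × 8 = 3,072,000 bytes/s.
File B: 176,400 × 2 × 2 = 705,600 bytes/s.
File A is larger; ratio = 3,723,264,000 / 855,187,200 = 4.35.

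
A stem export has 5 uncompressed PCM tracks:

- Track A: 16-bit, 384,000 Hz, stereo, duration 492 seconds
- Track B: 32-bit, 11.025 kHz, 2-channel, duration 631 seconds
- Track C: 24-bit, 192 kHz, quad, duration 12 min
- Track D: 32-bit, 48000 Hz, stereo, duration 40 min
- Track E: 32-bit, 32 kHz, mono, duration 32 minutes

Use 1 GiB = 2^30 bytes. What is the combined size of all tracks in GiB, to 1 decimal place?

3.4 GiB

Track A: 384,000 × 492 × 2 × 2 = 755,712,000 bytes.
Track B: 11,025 × 631 × 4 × 2 = 55,654,200 bytes.
Track C: 12 min = 720 s; 192,000 × 720 × 3 × 4 = 1,658,880,000 bytes.
Track D: 40 min = 2,400 s; 48,000 × 2,400 × 4 × 2 = 921,600,000 bytes.
Track E: 32 minutes = 1,920 s; 32,000 × 1,920 × 4 × 1 = 245,760,000 bytes.
Total = 3,637,606,200 bytes = 3.4 GiB.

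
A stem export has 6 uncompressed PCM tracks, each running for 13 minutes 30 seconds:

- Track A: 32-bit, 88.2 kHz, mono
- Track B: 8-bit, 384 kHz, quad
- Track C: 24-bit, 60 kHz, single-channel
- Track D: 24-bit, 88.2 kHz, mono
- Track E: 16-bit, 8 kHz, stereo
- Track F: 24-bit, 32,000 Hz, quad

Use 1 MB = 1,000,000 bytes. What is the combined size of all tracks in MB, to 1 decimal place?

13 minutes 30 seconds = 810 s.
Track A: 88,200 × 810 × 4 × 1 = 285,768,000 bytes.
Track B: 384,000 × 810 × 1 × 4 = 1,244,160,000 bytes.
Track C: 60,000 × 810 × 3 × 1 = 145,800,000 bytes.
Track D: 88,200 × 810 × 3 × 1 = 214,326,000 bytes.
Track E: 8,000 × 810 × 2 × 2 = 25,920,000 bytes.
Track F: 32,000 × 810 × 3 × 4 = 311,040,000 bytes.
Total = 2,227,014,000 bytes = 2227.0 MB.

2227.0 MB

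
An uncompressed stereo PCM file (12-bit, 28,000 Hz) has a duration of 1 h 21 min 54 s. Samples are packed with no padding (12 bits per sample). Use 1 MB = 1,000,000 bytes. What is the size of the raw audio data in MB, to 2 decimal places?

412.78 MB

Duration = 1 h 21 min 54 s = 4,914 s.
Bits = 28,000 × 4,914 × 12 × 2 = 3,302,208,000 bits = 412,776,000 bytes.
412,776,000 / 1,000,000 = 412.78 MB.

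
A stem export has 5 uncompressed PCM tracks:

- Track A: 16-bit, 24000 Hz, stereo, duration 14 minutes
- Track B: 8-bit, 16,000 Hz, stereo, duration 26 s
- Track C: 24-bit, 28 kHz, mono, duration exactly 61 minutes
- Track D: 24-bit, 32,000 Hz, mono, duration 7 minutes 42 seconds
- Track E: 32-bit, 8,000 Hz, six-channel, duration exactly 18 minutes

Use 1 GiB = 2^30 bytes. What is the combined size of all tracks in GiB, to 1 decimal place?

Track A: 14 minutes = 840 s; 24,000 × 840 × 2 × 2 = 80,640,000 bytes.
Track B: 16,000 × 26 × 1 × 2 = 832,000 bytes.
Track C: exactly 61 minutes = 3,660 s; 28,000 × 3,660 × 3 × 1 = 307,440,000 bytes.
Track D: 7 minutes 42 seconds = 462 s; 32,000 × 462 × 3 × 1 = 44,352,000 bytes.
Track E: exactly 18 minutes = 1,080 s; 8,000 × 1,080 × 4 × 6 = 207,360,000 bytes.
Total = 640,624,000 bytes = 0.6 GiB.

0.6 GiB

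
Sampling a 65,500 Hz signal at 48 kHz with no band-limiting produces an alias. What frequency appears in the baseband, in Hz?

Nyquist = 48,000/2 = 24,000 Hz; 65,500 Hz exceeds it.
Alias = |65,500 − 1×48,000| = |65,500 − 48,000| = 17,500 Hz.

17,500 Hz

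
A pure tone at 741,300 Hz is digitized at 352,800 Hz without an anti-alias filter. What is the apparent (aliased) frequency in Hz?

35,700 Hz

Nyquist = 352,800/2 = 176,400 Hz; 741,300 Hz exceeds it.
Alias = |741,300 − 2×352,800| = |741,300 − 705,600| = 35,700 Hz.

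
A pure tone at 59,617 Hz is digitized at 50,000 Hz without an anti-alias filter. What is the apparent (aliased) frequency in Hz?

Nyquist = 50,000/2 = 25,000 Hz; 59,617 Hz exceeds it.
Alias = |59,617 − 1×50,000| = |59,617 − 50,000| = 9,617 Hz.

9,617 Hz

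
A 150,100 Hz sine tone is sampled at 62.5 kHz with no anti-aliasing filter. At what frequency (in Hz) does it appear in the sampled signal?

25,100 Hz

Nyquist = 62,500/2 = 31,250 Hz; 150,100 Hz exceeds it.
Alias = |150,100 − 2×62,500| = |150,100 − 125,000| = 25,100 Hz.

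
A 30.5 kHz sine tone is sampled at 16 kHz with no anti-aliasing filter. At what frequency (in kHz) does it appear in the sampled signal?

1.5 kHz

Nyquist = 16,000/2 = 8,000 Hz; 30,500 Hz exceeds it.
Alias = |30,500 − 2×16,000| = |30,500 − 32,000| = 1,500 Hz = 1.5 kHz.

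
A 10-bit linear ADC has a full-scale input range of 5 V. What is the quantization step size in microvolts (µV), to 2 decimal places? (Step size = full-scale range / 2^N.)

5 V / 2^10 = 5 / 1,024 V = 4882.81 µV.

4882.81 µV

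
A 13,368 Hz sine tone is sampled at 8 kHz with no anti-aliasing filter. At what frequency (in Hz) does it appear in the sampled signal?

Nyquist = 8,000/2 = 4,000 Hz; 13,368 Hz exceeds it.
Alias = |13,368 − 2×8,000| = |13,368 − 16,000| = 2,632 Hz.

2,632 Hz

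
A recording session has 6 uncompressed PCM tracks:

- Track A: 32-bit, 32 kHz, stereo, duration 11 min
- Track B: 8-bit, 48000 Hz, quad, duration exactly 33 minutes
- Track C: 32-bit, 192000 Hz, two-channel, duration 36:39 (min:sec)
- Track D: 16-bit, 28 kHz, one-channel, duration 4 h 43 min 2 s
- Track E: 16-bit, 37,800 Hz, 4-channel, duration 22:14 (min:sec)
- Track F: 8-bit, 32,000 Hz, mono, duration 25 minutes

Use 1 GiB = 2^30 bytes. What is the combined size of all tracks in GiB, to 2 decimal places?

4.96 GiB

Track A: 11 min = 660 s; 32,000 × 660 × 4 × 2 = 168,960,000 bytes.
Track B: exactly 33 minutes = 1,980 s; 48,000 × 1,980 × 1 × 4 = 380,160,000 bytes.
Track C: 36:39 (min:sec) = 2,199 s; 192,000 × 2,199 × 4 × 2 = 3,377,664,000 bytes.
Track D: 4 h 43 min 2 s = 16,982 s; 28,000 × 16,982 × 2 × 1 = 950,992,000 bytes.
Track E: 22:14 (min:sec) = 1,334 s; 37,800 × 1,334 × 2 × 4 = 403,401,600 bytes.
Track F: 25 minutes = 1,500 s; 32,000 × 1,500 × 1 × 1 = 48,000,000 bytes.
Total = 5,329,177,600 bytes = 4.96 GiB.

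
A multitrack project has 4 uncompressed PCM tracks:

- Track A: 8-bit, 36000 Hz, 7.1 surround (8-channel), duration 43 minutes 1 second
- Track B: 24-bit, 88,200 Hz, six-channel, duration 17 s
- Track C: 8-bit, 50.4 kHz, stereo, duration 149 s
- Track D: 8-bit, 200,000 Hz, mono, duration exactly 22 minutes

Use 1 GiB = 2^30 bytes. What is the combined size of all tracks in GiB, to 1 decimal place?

Track A: 43 minutes 1 second = 2,581 s; 36,000 × 2,581 × 1 × 8 = 743,328,000 bytes.
Track B: 88,200 × 17 × 3 × 6 = 26,989,200 bytes.
Track C: 50,400 × 149 × 1 × 2 = 15,019,200 bytes.
Track D: exactly 22 minutes = 1,320 s; 200,000 × 1,320 × 1 × 1 = 264,000,000 bytes.
Total = 1,049,336,400 bytes = 1.0 GiB.

1.0 GiB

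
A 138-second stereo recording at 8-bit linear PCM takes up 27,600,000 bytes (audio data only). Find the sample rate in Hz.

100,000 Hz

Bytes = sample_rate × seconds × bytes_per_sample × channels.
sample_rate = 27,600,000 / (138 × 1 × 2) = 27,600,000 / 276 = 100,000 Hz.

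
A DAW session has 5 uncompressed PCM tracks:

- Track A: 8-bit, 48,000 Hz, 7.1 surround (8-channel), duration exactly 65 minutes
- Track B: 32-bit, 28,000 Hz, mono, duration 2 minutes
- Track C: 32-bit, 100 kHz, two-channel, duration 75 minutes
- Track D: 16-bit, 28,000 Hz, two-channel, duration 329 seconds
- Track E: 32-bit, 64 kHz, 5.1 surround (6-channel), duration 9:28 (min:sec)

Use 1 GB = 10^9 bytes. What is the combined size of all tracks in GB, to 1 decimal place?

6.0 GB

Track A: exactly 65 minutes = 3,900 s; 48,000 × 3,900 × 1 × 8 = 1,497,600,000 bytes.
Track B: 2 minutes = 120 s; 28,000 × 120 × 4 × 1 = 13,440,000 bytes.
Track C: 75 minutes = 4,500 s; 100,000 × 4,500 × 4 × 2 = 3,600,000,000 bytes.
Track D: 28,000 × 329 × 2 × 2 = 36,848,000 bytes.
Track E: 9:28 (min:sec) = 568 s; 64,000 × 568 × 4 × 6 = 872,448,000 bytes.
Total = 6,020,336,000 bytes = 6.0 GB.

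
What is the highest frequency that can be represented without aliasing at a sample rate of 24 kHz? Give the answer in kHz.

Nyquist frequency = sample rate / 2 = 24,000 / 2 = 12 kHz.

12 kHz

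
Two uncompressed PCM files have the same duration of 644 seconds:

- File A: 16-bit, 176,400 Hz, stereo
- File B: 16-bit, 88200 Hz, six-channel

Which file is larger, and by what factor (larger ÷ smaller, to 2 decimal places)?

File A: 176,400 × 2 × 2 = 705,600 bytes/s.
File B: 88,200 × 2 × 6 = 1,058,400 bytes/s.
File B is larger; ratio = 681,609,600 / 454,406,400 = 1.50.

File B, by a factor of 1.50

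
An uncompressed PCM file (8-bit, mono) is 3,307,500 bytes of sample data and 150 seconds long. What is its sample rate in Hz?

Bytes = sample_rate × seconds × bytes_per_sample × channels.
sample_rate = 3,307,500 / (150 × 1 × 1) = 3,307,500 / 150 = 22,050 Hz.

22,050 Hz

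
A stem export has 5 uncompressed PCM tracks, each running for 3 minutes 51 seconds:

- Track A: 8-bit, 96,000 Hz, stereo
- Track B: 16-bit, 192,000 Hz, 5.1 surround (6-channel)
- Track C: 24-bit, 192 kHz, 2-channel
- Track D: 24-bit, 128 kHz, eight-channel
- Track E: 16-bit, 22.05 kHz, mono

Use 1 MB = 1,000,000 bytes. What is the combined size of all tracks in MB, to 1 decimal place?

3 minutes 51 seconds = 231 s.
Track A: 96,000 × 231 × 1 × 2 = 44,352,000 bytes.
Track B: 192,000 × 231 × 2 × 6 = 532,224,000 bytes.
Track C: 192,000 × 231 × 3 × 2 = 266,112,000 bytes.
Track D: 128,000 × 231 × 3 × 8 = 709,632,000 bytes.
Track E: 22,050 × 231 × 2 × 1 = 10,187,100 bytes.
Total = 1,562,507,100 bytes = 1562.5 MB.

1562.5 MB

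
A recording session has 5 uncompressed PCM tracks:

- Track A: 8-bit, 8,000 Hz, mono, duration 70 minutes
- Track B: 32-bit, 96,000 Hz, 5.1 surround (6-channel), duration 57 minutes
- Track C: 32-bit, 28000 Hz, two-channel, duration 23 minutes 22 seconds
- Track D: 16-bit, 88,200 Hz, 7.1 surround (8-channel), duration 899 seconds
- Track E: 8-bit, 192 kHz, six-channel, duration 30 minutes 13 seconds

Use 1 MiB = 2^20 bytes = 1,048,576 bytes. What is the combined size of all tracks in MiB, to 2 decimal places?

Track A: 70 minutes = 4,200 s; 8,000 × 4,200 × 1 × 1 = 33,600,000 bytes.
Track B: 57 minutes = 3,420 s; 96,000 × 3,420 × 4 × 6 = 7,879,680,000 bytes.
Track C: 23 minutes 22 seconds = 1,402 s; 28,000 × 1,402 × 4 × 2 = 314,048,000 bytes.
Track D: 88,200 × 899 × 2 × 8 = 1,268,668,800 bytes.
Track E: 30 minutes 13 seconds = 1,813 s; 192,000 × 1,813 × 1 × 6 = 2,088,576,000 bytes.
Total = 11,584,572,800 bytes = 11047.91 MiB.

11047.91 MiB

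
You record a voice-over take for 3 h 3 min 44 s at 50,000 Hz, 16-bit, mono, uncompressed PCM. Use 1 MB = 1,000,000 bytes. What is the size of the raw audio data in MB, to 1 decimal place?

1102.4 MB

Duration = 3 h 3 min 44 s = 11,024 s.
Bytes = 50,000 samples/s × 11,024 s × 2 bytes/sample × 1 ch = 1,102,400,000 bytes.
1,102,400,000 / 1,000,000 = 1102.4 MB.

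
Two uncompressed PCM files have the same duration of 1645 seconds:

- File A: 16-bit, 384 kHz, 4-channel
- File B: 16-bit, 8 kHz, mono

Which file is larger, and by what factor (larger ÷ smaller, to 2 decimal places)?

File A, by a factor of 192.00

File A: 384,000 × 2 × 4 = 3,072,000 bytes/s.
File B: 8,000 × 2 × 1 = 16,000 bytes/s.
File A is larger; ratio = 5,053,440,000 / 26,320,000 = 192.00.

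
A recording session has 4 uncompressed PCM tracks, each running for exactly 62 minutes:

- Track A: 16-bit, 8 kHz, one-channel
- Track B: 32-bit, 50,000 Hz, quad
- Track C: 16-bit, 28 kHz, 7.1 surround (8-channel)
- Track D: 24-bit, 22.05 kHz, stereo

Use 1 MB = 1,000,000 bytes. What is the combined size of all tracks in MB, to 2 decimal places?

exactly 62 minutes = 3,720 s.
Track A: 8,000 × 3,720 × 2 × 1 = 59,520,000 bytes.
Track B: 50,000 × 3,720 × 4 × 4 = 2,976,000,000 bytes.
Track C: 28,000 × 3,720 × 2 × 8 = 1,666,560,000 bytes.
Track D: 22,050 × 3,720 × 3 × 2 = 492,156,000 bytes.
Total = 5,194,236,000 bytes = 5194.24 MB.

5194.24 MB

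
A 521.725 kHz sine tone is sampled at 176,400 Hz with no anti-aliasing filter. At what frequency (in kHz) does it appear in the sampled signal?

7.475 kHz

Nyquist = 176,400/2 = 88,200 Hz; 521,725 Hz exceeds it.
Alias = |521,725 − 3×176,400| = |521,725 − 529,200| = 7,475 Hz = 7.475 kHz.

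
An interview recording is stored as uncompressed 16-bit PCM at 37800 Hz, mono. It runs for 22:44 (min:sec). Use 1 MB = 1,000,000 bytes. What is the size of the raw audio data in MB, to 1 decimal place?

Duration = 22:44 (min:sec) = 1,364 s.
Bytes = 37,800 samples/s × 1,364 s × 2 bytes/sample × 1 ch = 103,118,400 bytes.
103,118,400 / 1,000,000 = 103.1 MB.

103.1 MB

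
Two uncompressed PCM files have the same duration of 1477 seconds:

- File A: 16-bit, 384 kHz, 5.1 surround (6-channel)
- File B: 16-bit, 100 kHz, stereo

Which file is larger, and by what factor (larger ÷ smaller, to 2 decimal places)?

File A: 384,000 × 2 × 6 = 4,608,000 bytes/s.
File B: 100,000 × 2 × 2 = 400,000 bytes/s.
File A is larger; ratio = 6,806,016,000 / 590,800,000 = 11.52.

File A, by a factor of 11.52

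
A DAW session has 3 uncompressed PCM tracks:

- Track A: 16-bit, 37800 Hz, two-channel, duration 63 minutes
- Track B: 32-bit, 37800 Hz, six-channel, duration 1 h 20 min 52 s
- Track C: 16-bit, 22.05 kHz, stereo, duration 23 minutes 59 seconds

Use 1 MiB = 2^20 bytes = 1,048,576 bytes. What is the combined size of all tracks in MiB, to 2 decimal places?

Track A: 63 minutes = 3,780 s; 37,800 × 3,780 × 2 × 2 = 571,536,000 bytes.
Track B: 1 h 20 min 52 s = 4,852 s; 37,800 × 4,852 × 4 × 6 = 4,401,734,400 bytes.
Track C: 23 minutes 59 seconds = 1,439 s; 22,050 × 1,439 × 2 × 2 = 126,919,800 bytes.
Total = 5,100,190,200 bytes = 4863.92 MiB.

4863.92 MiB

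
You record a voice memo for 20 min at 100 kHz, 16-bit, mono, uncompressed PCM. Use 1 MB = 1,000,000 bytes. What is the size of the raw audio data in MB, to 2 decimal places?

Duration = 20 min = 1,200 s.
Bytes = 100,000 samples/s × 1,200 s × 2 bytes/sample × 1 ch = 240,000,000 bytes.
240,000,000 / 1,000,000 = 240.00 MB.

240.00 MB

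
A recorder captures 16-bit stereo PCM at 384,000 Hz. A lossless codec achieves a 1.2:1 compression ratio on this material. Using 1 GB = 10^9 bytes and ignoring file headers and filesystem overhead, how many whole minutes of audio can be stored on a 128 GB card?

1,666 minutes

Uncompressed byte rate = 384,000 × 2 × 2 = 1,536,000 bytes/s.
After 1.2:1 compression, effective rate ≈ 1280000 bytes/s.
Capacity = 128 × 1,000,000,000 = 128,000,000,000 bytes.
128,000,000,000 / effective rate ≈ 100000 s → 1,666 minutes.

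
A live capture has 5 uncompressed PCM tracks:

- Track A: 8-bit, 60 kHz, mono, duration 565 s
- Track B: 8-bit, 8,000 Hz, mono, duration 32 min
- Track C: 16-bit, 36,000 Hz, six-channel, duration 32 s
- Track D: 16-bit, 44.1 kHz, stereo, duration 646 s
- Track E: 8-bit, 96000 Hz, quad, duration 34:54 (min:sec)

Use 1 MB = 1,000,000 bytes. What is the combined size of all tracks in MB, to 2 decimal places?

Track A: 60,000 × 565 × 1 × 1 = 33,900,000 bytes.
Track B: 32 min = 1,920 s; 8,000 × 1,920 × 1 × 1 = 15,360,000 bytes.
Track C: 36,000 × 32 × 2 × 6 = 13,824,000 bytes.
Track D: 44,100 × 646 × 2 × 2 = 113,954,400 bytes.
Track E: 34:54 (min:sec) = 2,094 s; 96,000 × 2,094 × 1 × 4 = 804,096,000 bytes.
Total = 981,134,400 bytes = 981.13 MB.

981.13 MB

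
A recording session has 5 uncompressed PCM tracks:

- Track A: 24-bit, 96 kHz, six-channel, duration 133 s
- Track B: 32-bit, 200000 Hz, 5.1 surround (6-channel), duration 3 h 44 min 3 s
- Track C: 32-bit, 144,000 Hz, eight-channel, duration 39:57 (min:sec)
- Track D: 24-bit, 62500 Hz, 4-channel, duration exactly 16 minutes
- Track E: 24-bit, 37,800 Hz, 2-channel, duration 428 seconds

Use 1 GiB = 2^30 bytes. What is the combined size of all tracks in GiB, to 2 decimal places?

Track A: 96,000 × 133 × 3 × 6 = 229,824,000 bytes.
Track B: 3 h 44 min 3 s = 13,443 s; 200,000 × 13,443 × 4 × 6 = 64,526,400,000 bytes.
Track C: 39:57 (min:sec) = 2,397 s; 144,000 × 2,397 × 4 × 8 = 11,045,376,000 bytes.
Track D: exactly 16 minutes = 960 s; 62,500 × 960 × 3 × 4 = 720,000,000 bytes.
Track E: 37,800 × 428 × 3 × 2 = 97,070,400 bytes.
Total = 76,618,670,400 bytes = 71.36 GiB.

71.36 GiB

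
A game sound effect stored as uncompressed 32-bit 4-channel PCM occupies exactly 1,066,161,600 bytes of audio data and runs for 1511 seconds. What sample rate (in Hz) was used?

44,100 Hz

Bytes = sample_rate × seconds × bytes_per_sample × channels.
sample_rate = 1,066,161,600 / (1,511 × 4 × 4) = 1,066,161,600 / 24,176 = 44,100 Hz.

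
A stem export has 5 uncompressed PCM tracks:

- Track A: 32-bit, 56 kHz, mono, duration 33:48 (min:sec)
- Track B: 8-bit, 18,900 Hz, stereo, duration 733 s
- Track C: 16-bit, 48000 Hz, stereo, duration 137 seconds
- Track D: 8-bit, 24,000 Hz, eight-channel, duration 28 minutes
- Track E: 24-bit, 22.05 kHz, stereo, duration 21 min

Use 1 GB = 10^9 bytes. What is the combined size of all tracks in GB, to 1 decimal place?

1.0 GB

Track A: 33:48 (min:sec) = 2,028 s; 56,000 × 2,028 × 4 × 1 = 454,272,000 bytes.
Track B: 18,900 × 733 × 1 × 2 = 27,707,400 bytes.
Track C: 48,000 × 137 × 2 × 2 = 26,304,000 bytes.
Track D: 28 minutes = 1,680 s; 24,000 × 1,680 × 1 × 8 = 322,560,000 bytes.
Track E: 21 min = 1,260 s; 22,050 × 1,260 × 3 × 2 = 166,698,000 bytes.
Total = 997,541,400 bytes = 1.0 GB.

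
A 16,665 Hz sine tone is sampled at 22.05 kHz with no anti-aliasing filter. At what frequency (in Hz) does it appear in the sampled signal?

Nyquist = 22,050/2 = 11,025 Hz; 16,665 Hz exceeds it.
Alias = |16,665 − 1×22,050| = |16,665 − 22,050| = 5,385 Hz.

5,385 Hz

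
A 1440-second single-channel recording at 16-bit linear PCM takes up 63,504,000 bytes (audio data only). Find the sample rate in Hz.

Bytes = sample_rate × seconds × bytes_per_sample × channels.
sample_rate = 63,504,000 / (1,440 × 2 × 1) = 63,504,000 / 2,880 = 22,050 Hz.

22,050 Hz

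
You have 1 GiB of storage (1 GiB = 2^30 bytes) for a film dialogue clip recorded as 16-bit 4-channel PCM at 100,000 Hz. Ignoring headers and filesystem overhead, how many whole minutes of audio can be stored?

22 minutes

Uncompressed byte rate = 100,000 × 2 × 4 = 800,000 bytes/s.
Capacity = 1 × 1,073,741,824 = 1,073,741,824 bytes.
1,073,741,824 / 800,000 ≈ 1342.18 s → 22 minutes.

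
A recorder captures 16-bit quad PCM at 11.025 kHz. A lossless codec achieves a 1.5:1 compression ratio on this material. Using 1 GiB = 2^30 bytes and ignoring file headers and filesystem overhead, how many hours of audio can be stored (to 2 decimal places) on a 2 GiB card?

Uncompressed byte rate = 11,025 × 2 × 4 = 88,200 bytes/s.
After 1.5:1 compression, effective rate ≈ 58800 bytes/s.
Capacity = 2 × 1,073,741,824 = 2,147,483,648 bytes.
2,147,483,648 / effective rate ≈ 36521.83 s → 10.14 hours.

10.14 hours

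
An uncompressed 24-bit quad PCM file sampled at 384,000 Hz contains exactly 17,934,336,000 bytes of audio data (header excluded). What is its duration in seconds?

3,892 seconds

Byte rate = 384,000 × 3 × 4 = 4,608,000 bytes/s.
Duration = 17,934,336,000 / 4,608,000 = 3,892 s.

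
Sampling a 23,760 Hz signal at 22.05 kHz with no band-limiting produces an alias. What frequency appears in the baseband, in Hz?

Nyquist = 22,050/2 = 11,025 Hz; 23,760 Hz exceeds it.
Alias = |23,760 − 1×22,050| = |23,760 − 22,050| = 1,710 Hz.

1,710 Hz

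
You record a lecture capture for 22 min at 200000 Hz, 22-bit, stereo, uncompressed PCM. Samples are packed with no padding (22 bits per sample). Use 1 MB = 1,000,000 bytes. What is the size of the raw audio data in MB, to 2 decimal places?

Duration = 22 min = 1,320 s.
Bits = 200,000 × 1,320 × 22 × 2 = 11,616,000,000 bits = 1,452,000,000 bytes.
1,452,000,000 / 1,000,000 = 1452.00 MB.

1452.00 MB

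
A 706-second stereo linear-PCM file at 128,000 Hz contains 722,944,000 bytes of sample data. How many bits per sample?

32 bits

Bytes per sample = 722,944,000 / (128,000 × 706 × 2) = 722,944,000 / 180,736,000 = 4.
Bit depth = 4 × 8 = 32 bits.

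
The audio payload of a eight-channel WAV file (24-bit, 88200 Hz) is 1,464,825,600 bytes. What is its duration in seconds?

692 seconds

Byte rate = 88,200 × 3 × 8 = 2,116,800 bytes/s.
Duration = 1,464,825,600 / 2,116,800 = 692 s.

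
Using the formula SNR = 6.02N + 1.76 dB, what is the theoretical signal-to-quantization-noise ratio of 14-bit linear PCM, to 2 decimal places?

6.02 × 14 + 1.76 = 86.04 dB.

86.04 dB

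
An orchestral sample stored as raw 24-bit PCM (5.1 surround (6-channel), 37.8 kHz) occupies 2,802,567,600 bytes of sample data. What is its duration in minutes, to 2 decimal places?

68.65 minutes

Byte rate = 37,800 × 3 × 6 = 680,400 bytes/s.
Duration = 2,802,567,600 / 680,400 = 4,119 s.
4,119 s / 60 = 68.65 minutes.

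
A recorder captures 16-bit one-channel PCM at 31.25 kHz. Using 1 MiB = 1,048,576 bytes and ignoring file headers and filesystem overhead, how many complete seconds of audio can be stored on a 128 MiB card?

Uncompressed byte rate = 31,250 × 2 × 1 = 62,500 bytes/s.
Capacity = 128 × 1,048,576 = 134,217,728 bytes.
134,217,728 / 62,500 ≈ 2147.48 s → 2,147 seconds.

2,147 seconds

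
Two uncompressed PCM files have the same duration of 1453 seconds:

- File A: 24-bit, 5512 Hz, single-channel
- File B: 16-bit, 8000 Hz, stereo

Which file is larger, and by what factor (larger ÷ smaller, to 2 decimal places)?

File B, by a factor of 1.94

File A: 5,512 × 3 × 1 = 16,536 bytes/s.
File B: 8,000 × 2 × 2 = 32,000 bytes/s.
File B is larger; ratio = 46,496,000 / 24,026,808 = 1.94.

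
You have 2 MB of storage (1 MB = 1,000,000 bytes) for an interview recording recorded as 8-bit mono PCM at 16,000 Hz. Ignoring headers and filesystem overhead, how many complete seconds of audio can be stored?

Uncompressed byte rate = 16,000 × 1 × 1 = 16,000 bytes/s.
Capacity = 2 × 1,000,000 = 2,000,000 bytes.
2,000,000 / 16,000 ≈ 125 s → 125 seconds.

125 seconds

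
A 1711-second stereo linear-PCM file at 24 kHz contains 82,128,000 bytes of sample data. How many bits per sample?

Bytes per sample = 82,128,000 / (24,000 × 1,711 × 2) = 82,128,000 / 82,128,000 = 1.
Bit depth = 1 × 8 = 8 bits.

8 bits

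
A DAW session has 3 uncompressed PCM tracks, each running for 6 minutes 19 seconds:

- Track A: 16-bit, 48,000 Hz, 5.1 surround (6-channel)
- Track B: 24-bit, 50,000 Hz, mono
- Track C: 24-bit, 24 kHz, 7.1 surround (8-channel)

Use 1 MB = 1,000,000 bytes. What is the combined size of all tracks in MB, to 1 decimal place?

6 minutes 19 seconds = 379 s.
Track A: 48,000 × 379 × 2 × 6 = 218,304,000 bytes.
Track B: 50,000 × 379 × 3 × 1 = 56,850,000 bytes.
Track C: 24,000 × 379 × 3 × 8 = 218,304,000 bytes.
Total = 493,458,000 bytes = 493.5 MB.

493.5 MB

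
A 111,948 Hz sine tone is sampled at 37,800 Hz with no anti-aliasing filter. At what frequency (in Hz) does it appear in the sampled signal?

1,452 Hz

Nyquist = 37,800/2 = 18,900 Hz; 111,948 Hz exceeds it.
Alias = |111,948 − 3×37,800| = |111,948 − 113,400| = 1,452 Hz.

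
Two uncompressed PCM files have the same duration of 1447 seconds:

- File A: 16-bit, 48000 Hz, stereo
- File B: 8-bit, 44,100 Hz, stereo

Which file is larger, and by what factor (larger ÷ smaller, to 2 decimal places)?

File A: 48,000 × 2 × 2 = 192,000 bytes/s.
File B: 44,100 × 1 × 2 = 88,200 bytes/s.
File A is larger; ratio = 277,824,000 / 127,625,400 = 2.18.

File A, by a factor of 2.18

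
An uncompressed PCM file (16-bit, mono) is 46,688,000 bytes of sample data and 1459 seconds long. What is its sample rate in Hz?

Bytes = sample_rate × seconds × bytes_per_sample × channels.
sample_rate = 46,688,000 / (1,459 × 2 × 1) = 46,688,000 / 2,918 = 16,000 Hz.

16,000 Hz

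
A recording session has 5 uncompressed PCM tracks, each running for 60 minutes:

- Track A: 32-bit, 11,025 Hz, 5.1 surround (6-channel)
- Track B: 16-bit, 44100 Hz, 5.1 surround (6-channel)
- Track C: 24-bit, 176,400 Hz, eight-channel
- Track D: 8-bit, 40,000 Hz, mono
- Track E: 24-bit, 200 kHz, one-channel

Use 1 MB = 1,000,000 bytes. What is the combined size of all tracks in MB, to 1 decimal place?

60 minutes = 3,600 s.
Track A: 11,025 × 3,600 × 4 × 6 = 952,560,000 bytes.
Track B: 44,100 × 3,600 × 2 × 6 = 1,905,120,000 bytes.
Track C: 176,400 × 3,600 × 3 × 8 = 15,240,960,000 bytes.
Track D: 40,000 × 3,600 × 1 × 1 = 144,000,000 bytes.
Track E: 200,000 × 3,600 × 3 × 1 = 2,160,000,000 bytes.
Total = 20,402,640,000 bytes = 20402.6 MB.

20402.6 MB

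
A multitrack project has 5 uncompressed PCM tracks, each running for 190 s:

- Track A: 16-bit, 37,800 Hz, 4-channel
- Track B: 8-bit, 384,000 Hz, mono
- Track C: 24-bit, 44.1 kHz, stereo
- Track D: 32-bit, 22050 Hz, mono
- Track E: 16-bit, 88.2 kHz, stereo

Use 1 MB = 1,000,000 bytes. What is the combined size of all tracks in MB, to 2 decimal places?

264.48 MB

Track A: 37,800 × 190 × 2 × 4 = 57,456,000 bytes.
Track B: 384,000 × 190 × 1 × 1 = 72,960,000 bytes.
Track C: 44,100 × 190 × 3 × 2 = 50,274,000 bytes.
Track D: 22,050 × 190 × 4 × 1 = 16,758,000 bytes.
Track E: 88,200 × 190 × 2 × 2 = 67,032,000 bytes.
Total = 264,480,000 bytes = 264.48 MB.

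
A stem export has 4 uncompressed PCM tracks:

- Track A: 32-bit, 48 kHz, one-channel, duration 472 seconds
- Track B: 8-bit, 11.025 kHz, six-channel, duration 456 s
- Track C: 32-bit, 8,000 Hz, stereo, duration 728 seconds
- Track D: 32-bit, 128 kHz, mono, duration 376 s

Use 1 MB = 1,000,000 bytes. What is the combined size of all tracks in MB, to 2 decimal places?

Track A: 48,000 × 472 × 4 × 1 = 90,624,000 bytes.
Track B: 11,025 × 456 × 1 × 6 = 30,164,400 bytes.
Track C: 8,000 × 728 × 4 × 2 = 46,592,000 bytes.
Track D: 128,000 × 376 × 4 × 1 = 192,512,000 bytes.
Total = 359,892,400 bytes = 359.89 MB.

359.89 MB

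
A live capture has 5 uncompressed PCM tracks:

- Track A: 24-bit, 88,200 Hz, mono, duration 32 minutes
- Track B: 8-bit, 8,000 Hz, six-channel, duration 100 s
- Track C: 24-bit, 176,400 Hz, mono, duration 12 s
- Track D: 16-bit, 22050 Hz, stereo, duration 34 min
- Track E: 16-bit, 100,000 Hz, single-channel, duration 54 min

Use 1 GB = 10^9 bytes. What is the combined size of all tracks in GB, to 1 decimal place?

1.3 GB

Track A: 32 minutes = 1,920 s; 88,200 × 1,920 × 3 × 1 = 508,032,000 bytes.
Track B: 8,000 × 100 × 1 × 6 = 4,800,000 bytes.
Track C: 176,400 × 12 × 3 × 1 = 6,350,400 bytes.
Track D: 34 min = 2,040 s; 22,050 × 2,040 × 2 × 2 = 179,928,000 bytes.
Track E: 54 min = 3,240 s; 100,000 × 3,240 × 2 × 1 = 648,000,000 bytes.
Total = 1,347,110,400 bytes = 1.3 GB.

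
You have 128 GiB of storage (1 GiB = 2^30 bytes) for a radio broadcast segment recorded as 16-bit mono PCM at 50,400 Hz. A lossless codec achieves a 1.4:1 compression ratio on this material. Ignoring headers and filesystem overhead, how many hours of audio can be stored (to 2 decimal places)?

530.24 hours

Uncompressed byte rate = 50,400 × 2 × 1 = 100,800 bytes/s.
After 1.4:1 compression, effective rate ≈ 72000 bytes/s.
Capacity = 128 × 1,073,741,824 = 137,438,953,472 bytes.
137,438,953,472 / effective rate ≈ 1908874.35 s → 530.24 hours.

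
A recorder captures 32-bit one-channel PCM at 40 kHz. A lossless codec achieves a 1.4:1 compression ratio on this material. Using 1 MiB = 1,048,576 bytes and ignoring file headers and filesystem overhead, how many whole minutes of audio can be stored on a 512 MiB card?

Uncompressed byte rate = 40,000 × 4 × 1 = 160,000 bytes/s.
After 1.4:1 compression, effective rate ≈ 114285.71 bytes/s.
Capacity = 512 × 1,048,576 = 536,870,912 bytes.
536,870,912 / effective rate ≈ 4697.62 s → 78 minutes.

78 minutes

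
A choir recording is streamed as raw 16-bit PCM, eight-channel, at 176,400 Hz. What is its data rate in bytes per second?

Bit rate = 176,400 × 16 × 8 = 22,579,200 bits/s.
22,579,200 / 8 = 2,822,400 bytes/s.

2,822,400 bytes/s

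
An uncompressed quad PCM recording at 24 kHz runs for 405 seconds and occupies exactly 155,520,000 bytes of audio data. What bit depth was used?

Bytes per sample = 155,520,000 / (24,000 × 405 × 4) = 155,520,000 / 38,880,000 = 4.
Bit depth = 4 × 8 = 32 bits.

32 bits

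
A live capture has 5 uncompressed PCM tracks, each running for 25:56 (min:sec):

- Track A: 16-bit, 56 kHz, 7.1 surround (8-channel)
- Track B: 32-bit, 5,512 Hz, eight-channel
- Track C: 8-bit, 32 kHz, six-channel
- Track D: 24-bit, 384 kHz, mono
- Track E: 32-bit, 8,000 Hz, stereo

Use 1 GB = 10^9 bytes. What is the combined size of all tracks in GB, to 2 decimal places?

25:56 (min:sec) = 1,556 s.
Track A: 56,000 × 1,556 × 2 × 8 = 1,394,176,000 bytes.
Track B: 5,512 × 1,556 × 4 × 8 = 274,453,504 bytes.
Track C: 32,000 × 1,556 × 1 × 6 = 298,752,000 bytes.
Track D: 384,000 × 1,556 × 3 × 1 = 1,792,512,000 bytes.
Track E: 8,000 × 1,556 × 4 × 2 = 99,584,000 bytes.
Total = 3,859,477,504 bytes = 3.86 GB.

3.86 GB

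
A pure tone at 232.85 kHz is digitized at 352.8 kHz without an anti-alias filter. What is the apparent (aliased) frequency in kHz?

Nyquist = 352,800/2 = 176,400 Hz; 232,850 Hz exceeds it.
Alias = |232,850 − 1×352,800| = |232,850 − 352,800| = 119,950 Hz = 119.95 kHz.

119.95 kHz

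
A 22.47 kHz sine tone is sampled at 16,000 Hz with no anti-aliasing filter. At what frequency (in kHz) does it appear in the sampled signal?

Nyquist = 16,000/2 = 8,000 Hz; 22,470 Hz exceeds it.
Alias = |22,470 − 1×16,000| = |22,470 − 16,000| = 6,470 Hz = 6.47 kHz.

6.47 kHz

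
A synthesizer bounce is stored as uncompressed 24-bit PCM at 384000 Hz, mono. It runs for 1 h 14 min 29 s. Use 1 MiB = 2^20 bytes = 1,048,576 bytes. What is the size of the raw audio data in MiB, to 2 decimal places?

Duration = 1 h 14 min 29 s = 4,469 s.
Bytes = 384,000 samples/s × 4,469 s × 3 bytes/sample × 1 ch = 5,148,288,000 bytes.
5,148,288,000 / 1,048,576 = 4909.79 MiB.

4909.79 MiB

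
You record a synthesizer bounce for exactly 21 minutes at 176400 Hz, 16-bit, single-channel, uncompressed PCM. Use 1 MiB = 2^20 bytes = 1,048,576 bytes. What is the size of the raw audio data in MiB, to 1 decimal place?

423.9 MiB

Duration = exactly 21 minutes = 1,260 s.
Bytes = 176,400 samples/s × 1,260 s × 2 bytes/sample × 1 ch = 444,528,000 bytes.
444,528,000 / 1,048,576 = 423.9 MiB.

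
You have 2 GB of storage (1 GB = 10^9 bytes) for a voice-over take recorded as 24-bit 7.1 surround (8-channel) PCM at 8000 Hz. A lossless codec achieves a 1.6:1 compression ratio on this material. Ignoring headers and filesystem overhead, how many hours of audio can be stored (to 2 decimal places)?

4.63 hours

Uncompressed byte rate = 8,000 × 3 × 8 = 192,000 bytes/s.
After 1.6:1 compression, effective rate ≈ 120000 bytes/s.
Capacity = 2 × 1,000,000,000 = 2,000,000,000 bytes.
2,000,000,000 / effective rate ≈ 16666.67 s → 4.63 hours.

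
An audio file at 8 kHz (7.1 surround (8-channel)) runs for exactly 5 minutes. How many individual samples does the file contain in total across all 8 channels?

exactly 5 minutes = 300 s.
8,000 × 300 s × 8 ch = 19,200,000 samples.

19,200,000 samples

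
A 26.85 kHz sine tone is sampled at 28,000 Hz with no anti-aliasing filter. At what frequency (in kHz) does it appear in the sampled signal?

1.15 kHz

Nyquist = 28,000/2 = 14,000 Hz; 26,850 Hz exceeds it.
Alias = |26,850 − 1×28,000| = |26,850 − 28,000| = 1,150 Hz = 1.15 kHz.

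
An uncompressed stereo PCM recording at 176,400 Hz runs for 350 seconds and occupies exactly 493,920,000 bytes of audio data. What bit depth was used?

Bytes per sample = 493,920,000 / (176,400 × 350 × 2) = 493,920,000 / 123,480,000 = 4.
Bit depth = 4 × 8 = 32 bits.

32 bits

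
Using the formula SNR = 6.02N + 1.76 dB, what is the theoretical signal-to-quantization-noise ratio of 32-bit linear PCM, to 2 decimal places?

6.02 × 32 + 1.76 = 194.40 dB.

194.40 dB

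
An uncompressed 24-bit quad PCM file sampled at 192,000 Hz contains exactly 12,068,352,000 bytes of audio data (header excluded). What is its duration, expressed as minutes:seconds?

87:18

Byte rate = 192,000 × 3 × 4 = 2,304,000 bytes/s.
Duration = 12,068,352,000 / 2,304,000 = 5,238 s.
5,238 s = 87:18.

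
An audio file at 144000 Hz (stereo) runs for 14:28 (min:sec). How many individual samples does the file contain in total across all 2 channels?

249,984,000 samples

14:28 (min:sec) = 868 s.
144,000 × 868 s × 2 ch = 249,984,000 samples.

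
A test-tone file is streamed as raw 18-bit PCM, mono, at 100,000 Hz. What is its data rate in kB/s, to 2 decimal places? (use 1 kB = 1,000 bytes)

Bit rate = 100,000 × 18 × 1 = 1,800,000 bits/s.
1,800,000 / 8 = 225,000 B/s = 225.00 kB/s.

225.00 kB/s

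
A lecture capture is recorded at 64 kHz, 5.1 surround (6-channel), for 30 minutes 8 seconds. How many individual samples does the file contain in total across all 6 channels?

30 minutes 8 seconds = 1,808 s.
64,000 × 1,808 s × 6 ch = 694,272,000 samples.

694,272,000 samples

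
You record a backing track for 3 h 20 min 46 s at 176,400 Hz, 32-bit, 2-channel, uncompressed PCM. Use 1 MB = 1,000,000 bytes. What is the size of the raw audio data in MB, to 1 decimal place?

Duration = 3 h 20 min 46 s = 12,046 s.
Bytes = 176,400 samples/s × 12,046 s × 4 bytes/sample × 2 ch = 16,999,315,200 bytes.
16,999,315,200 / 1,000,000 = 16999.3 MB.

16999.3 MB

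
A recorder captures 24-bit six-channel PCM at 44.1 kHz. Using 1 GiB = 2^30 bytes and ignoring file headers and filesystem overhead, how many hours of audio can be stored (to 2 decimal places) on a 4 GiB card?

Uncompressed byte rate = 44,100 × 3 × 6 = 793,800 bytes/s.
Capacity = 4 × 1,073,741,824 = 4,294,967,296 bytes.
4,294,967,296 / 793,800 ≈ 5410.64 s → 1.50 hours.

1.50 hours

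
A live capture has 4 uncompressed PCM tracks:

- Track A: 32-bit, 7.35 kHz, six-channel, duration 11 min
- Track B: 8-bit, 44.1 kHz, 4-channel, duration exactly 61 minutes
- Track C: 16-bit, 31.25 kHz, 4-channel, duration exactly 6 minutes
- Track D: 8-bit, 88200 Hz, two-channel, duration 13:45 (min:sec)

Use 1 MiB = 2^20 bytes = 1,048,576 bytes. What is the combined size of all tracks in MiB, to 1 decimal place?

951.4 MiB

Track A: 11 min = 660 s; 7,350 × 660 × 4 × 6 = 116,424,000 bytes.
Track B: exactly 61 minutes = 3,660 s; 44,100 × 3,660 × 1 × 4 = 645,624,000 bytes.
Track C: exactly 6 minutes = 360 s; 31,250 × 360 × 2 × 4 = 90,000,000 bytes.
Track D: 13:45 (min:sec) = 825 s; 88,200 × 825 × 1 × 2 = 145,530,000 bytes.
Total = 997,578,000 bytes = 951.4 MiB.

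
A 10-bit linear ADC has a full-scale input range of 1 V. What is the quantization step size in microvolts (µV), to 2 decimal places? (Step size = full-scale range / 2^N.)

1 V / 2^10 = 1 / 1,024 V = 976.56 µV.

976.56 µV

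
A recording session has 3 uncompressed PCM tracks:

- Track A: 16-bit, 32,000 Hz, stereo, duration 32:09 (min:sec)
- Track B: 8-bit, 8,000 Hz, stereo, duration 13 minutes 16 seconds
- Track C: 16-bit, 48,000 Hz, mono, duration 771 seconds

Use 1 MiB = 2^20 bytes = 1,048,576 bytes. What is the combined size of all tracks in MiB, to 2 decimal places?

318.21 MiB

Track A: 32:09 (min:sec) = 1,929 s; 32,000 × 1,929 × 2 × 2 = 246,912,000 bytes.
Track B: 13 minutes 16 seconds = 796 s; 8,000 × 796 × 1 × 2 = 12,736,000 bytes.
Track C: 48,000 × 771 × 2 × 1 = 74,016,000 bytes.
Total = 333,664,000 bytes = 318.21 MiB.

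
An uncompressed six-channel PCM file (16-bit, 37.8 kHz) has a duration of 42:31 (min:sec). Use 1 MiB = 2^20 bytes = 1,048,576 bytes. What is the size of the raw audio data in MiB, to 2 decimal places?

Duration = 42:31 (min:sec) = 2,551 s.
Bytes = 37,800 samples/s × 2,551 s × 2 bytes/sample × 6 ch = 1,157,133,600 bytes.
1,157,133,600 / 1,048,576 = 1103.53 MiB.

1103.53 MiB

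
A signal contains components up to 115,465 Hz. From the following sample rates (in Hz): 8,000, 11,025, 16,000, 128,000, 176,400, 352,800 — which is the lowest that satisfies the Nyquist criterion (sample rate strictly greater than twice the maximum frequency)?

Need sample rate > 2 × 115,465 = 230,930 Hz.
Lowest listed rate above 230,930 Hz is 352,800 Hz.

352,800 Hz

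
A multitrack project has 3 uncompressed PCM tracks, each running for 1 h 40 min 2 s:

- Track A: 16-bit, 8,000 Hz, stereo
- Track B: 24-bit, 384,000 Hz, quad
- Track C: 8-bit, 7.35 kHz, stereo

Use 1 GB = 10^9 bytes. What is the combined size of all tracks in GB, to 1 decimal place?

1 h 40 min 2 s = 6,002 s.
Track A: 8,000 × 6,002 × 2 × 2 = 192,064,000 bytes.
Track B: 384,000 × 6,002 × 3 × 4 = 27,657,216,000 bytes.
Track C: 7,350 × 6,002 × 1 × 2 = 88,229,400 bytes.
Total = 27,937,509,400 bytes = 27.9 GB.

27.9 GB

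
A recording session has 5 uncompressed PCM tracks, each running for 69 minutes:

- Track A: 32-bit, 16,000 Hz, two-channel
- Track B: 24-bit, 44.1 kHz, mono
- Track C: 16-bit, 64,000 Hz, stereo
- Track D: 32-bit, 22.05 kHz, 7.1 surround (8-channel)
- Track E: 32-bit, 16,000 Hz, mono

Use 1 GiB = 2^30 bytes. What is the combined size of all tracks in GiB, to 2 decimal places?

69 minutes = 4,140 s.
Track A: 16,000 × 4,140 × 4 × 2 = 529,920,000 bytes.
Track B: 44,100 × 4,140 × 3 × 1 = 547,722,000 bytes.
Track C: 64,000 × 4,140 × 2 × 2 = 1,059,840,000 bytes.
Track D: 22,050 × 4,140 × 4 × 8 = 2,921,184,000 bytes.
Track E: 16,000 × 4,140 × 4 × 1 = 264,960,000 bytes.
Total = 5,323,626,000 bytes = 4.96 GiB.

4.96 GiB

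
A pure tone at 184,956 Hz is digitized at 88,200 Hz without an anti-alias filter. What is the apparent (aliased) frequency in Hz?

8,556 Hz

Nyquist = 88,200/2 = 44,100 Hz; 184,956 Hz exceeds it.
Alias = |184,956 − 2×88,200| = |184,956 − 176,400| = 8,556 Hz.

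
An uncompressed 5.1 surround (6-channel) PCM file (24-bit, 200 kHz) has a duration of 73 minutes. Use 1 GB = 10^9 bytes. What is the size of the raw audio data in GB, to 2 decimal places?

Duration = 73 minutes = 4,380 s.
Bytes = 200,000 samples/s × 4,380 s × 3 bytes/sample × 6 ch = 15,768,000,000 bytes.
15,768,000,000 / 1,000,000,000 = 15.77 GB.

15.77 GB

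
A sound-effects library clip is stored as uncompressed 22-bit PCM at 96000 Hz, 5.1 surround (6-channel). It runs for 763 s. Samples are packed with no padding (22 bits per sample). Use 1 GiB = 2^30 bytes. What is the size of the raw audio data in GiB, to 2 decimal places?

Bits = 96,000 × 763 × 22 × 6 = 9,668,736,000 bits = 1,208,592,000 bytes.
1,208,592,000 / 1,073,741,824 = 1.13 GiB.

1.13 GiB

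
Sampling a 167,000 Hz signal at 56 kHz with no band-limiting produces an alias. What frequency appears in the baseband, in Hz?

Nyquist = 56,000/2 = 28,000 Hz; 167,000 Hz exceeds it.
Alias = |167,000 − 3×56,000| = |167,000 − 168,000| = 1,000 Hz.

1,000 Hz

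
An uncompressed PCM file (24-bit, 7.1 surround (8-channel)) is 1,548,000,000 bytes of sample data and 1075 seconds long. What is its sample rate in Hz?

Bytes = sample_rate × seconds × bytes_per_sample × channels.
sample_rate = 1,548,000,000 / (1,075 × 3 × 8) = 1,548,000,000 / 25,800 = 60,000 Hz.

60,000 Hz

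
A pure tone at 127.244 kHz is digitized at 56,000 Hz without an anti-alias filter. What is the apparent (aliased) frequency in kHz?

15.244 kHz

Nyquist = 56,000/2 = 28,000 Hz; 127,244 Hz exceeds it.
Alias = |127,244 − 2×56,000| = |127,244 − 112,000| = 15,244 Hz = 15.244 kHz.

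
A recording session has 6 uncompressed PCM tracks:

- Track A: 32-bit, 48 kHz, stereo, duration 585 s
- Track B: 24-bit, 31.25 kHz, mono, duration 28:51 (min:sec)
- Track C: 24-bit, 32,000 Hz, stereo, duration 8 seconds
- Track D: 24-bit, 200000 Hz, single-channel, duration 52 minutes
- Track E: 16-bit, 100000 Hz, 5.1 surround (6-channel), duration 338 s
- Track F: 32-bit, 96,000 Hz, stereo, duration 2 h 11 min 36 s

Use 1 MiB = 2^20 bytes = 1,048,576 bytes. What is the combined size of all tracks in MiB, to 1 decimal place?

8325.8 MiB

Track A: 48,000 × 585 × 4 × 2 = 224,640,000 bytes.
Track B: 28:51 (min:sec) = 1,731 s; 31,250 × 1,731 × 3 × 1 = 162,281,250 bytes.
Track C: 32,000 × 8 × 3 × 2 = 1,536,000 bytes.
Track D: 52 minutes = 3,120 s; 200,000 × 3,120 × 3 × 1 = 1,872,000,000 bytes.
Track E: 100,000 × 338 × 2 × 6 = 405,600,000 bytes.
Track F: 2 h 11 min 36 s = 7,896 s; 96,000 × 7,896 × 4 × 2 = 6,064,128,000 bytes.
Total = 8,730,185,250 bytes = 8325.8 MiB.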